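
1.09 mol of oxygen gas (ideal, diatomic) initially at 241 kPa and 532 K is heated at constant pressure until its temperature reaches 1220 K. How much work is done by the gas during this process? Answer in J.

6230 J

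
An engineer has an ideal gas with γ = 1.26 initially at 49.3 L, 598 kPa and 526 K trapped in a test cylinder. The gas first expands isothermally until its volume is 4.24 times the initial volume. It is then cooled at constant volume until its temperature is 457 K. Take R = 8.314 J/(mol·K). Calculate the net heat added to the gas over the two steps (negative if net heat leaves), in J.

n = P₁V₁/(RT₁) = 598×49.3/(8.314×526) = 6.74 mol.
Step 1 — Isothermal: T stays 526 K; PV = const ⇒ V₂ = 209 L, P₂ = 141 kPa.
ΔU = 0 (ideal gas, T constant).
W = nRT ln(V₂/V₁) = 6.74×8.314×526×ln(4.24) = 42600 J.
Q = ΔU + W = 42600 J.
State after step 1: P = 141 kPa, V = 209 L, T = 526 K.
Step 2 — Isochoric: V stays 209 L; P/T = const ⇒ T₂ = 457 K, P₂ = 123 kPa.
W = 0 (no volume change).
ΔU = nCvΔT = 6.74×32.0×(457−526) = -14900 J.
Q = ΔU = -14900 J.
Net over both steps: W = 42600 J, Q = 27700 J, ΔU = -14900 J.

27700 J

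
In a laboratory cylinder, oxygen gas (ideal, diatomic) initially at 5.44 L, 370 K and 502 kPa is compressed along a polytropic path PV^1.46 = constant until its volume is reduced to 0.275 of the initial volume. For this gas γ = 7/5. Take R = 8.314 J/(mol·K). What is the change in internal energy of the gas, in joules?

n = P₁V₁/(RT₁) = 502×5.44/(8.314×370) = 0.888 mol.
Polytropic n=1.46: T₂ = T₁(V₁/V₂)^(n−1) = 370×(3.64)^0.46 = 670 K; P₂ = P₁(V₁/V₂)^n = 3310 kPa.
For an ideal gas ΔU = nCvΔT with Cv = (5/2)R = 20.8 J/(mol·K).
ΔU = 0.888×20.8×(670−370) = 5540 J.

5540 J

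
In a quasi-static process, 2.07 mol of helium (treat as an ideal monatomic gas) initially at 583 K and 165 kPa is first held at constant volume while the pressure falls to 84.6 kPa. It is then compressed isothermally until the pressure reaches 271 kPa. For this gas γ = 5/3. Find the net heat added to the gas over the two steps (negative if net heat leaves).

V₁ = nRT₁/P₁ = 2.07×8.314×583/165 = 60.8 L.
Step 1 — Isochoric: V stays 60.8 L; P/T = const ⇒ T₂ = 299 K, P₂ = 84.6 kPa.
W = 0 (no volume change).
ΔU = nCvΔT = 2.07×12.5×(299−583) = -7330 J.
Q = ΔU = -7330 J.
State after step 1: P = 84.6 kPa, V = 60.8 L, T = 299 K.
Step 2 — Isothermal: T stays 299 K; PV = const ⇒ V₂ = 19.0 L, P₂ = 271 kPa.
ΔU = 0 (ideal gas, T constant).
W = nRT ln(V₂/V₁) = 2.07×8.314×299×ln(0.312) = -5990 J.
Q = ΔU + W = -5990 J.
Net over both steps: W = -5990 J, Q = -13300 J, ΔU = -7330 J.

-13300 J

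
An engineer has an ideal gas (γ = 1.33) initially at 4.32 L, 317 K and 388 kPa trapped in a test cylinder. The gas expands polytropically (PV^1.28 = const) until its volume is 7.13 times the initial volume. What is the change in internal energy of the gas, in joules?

-2150 J

n = P₁V₁/(RT₁) = 388×4.32/(8.314×317) = 0.636 mol.
Polytropic n=1.28: T₂ = T₁(V₁/V₂)^(n−1) = 317×(0.140)^0.28 = 183 K; P₂ = P₁(V₁/V₂)^n = 31.4 kPa.
For an ideal gas ΔU = nCvΔT with Cv = R/(γ−1) = 25.2 J/(mol·K).
ΔU = 0.636×25.2×(183−317) = -2150 J.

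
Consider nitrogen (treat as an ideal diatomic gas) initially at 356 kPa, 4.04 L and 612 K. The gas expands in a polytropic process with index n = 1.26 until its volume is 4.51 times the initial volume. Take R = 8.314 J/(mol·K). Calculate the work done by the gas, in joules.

1790 J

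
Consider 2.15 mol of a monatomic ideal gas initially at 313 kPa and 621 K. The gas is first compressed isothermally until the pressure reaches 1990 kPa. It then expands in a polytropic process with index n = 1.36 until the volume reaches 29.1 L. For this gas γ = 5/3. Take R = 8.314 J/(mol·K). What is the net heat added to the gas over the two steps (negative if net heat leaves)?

-14200 J

V₁ = nRT₁/P₁ = 2.15×8.314×621/313 = 35.5 L.
Step 1 — Isothermal: T stays 621 K; PV = const ⇒ V₂ = 5.58 L, P₂ = 1990 kPa.
ΔU = 0 (ideal gas, T constant).
W = nRT ln(V₂/V₁) = 2.15×8.314×621×ln(0.157) = -20500 J.
Q = ΔU + W = -20500 J.
State after step 1: P = 1990 kPa, V = 5.58 L, T = 621 K.
Step 2 — Polytropic n=1.36: T₂ = T₁(V₁/V₂)^(n−1) = 621×(0.192)^0.36 = 343 K; P₂ = P₁(V₁/V₂)^n = 210 kPa.
W = (P₁V₁−P₂V₂)/(n−1) = (1990×5.58−210×29.1)/0.36 = 13800 J.
ΔU = nCvΔT = 2.15×12.5×(343−621) = -7460 J.
Q = ΔU + W = 6360 J.
Net over both steps: W = -6710 J, Q = -14200 J, ΔU = -7460 J.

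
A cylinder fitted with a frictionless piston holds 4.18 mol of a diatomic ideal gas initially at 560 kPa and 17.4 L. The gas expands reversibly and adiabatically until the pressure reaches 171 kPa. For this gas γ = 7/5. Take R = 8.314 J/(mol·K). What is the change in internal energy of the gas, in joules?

-7000 J

T₁ = P₁V₁/(nR) = 560×17.4/(4.18×8.314) = 280 K.
Adiabatic: T₂/T₁ = (P₂/P₁)^((γ−1)/γ) ⇒ T₂ = 280×(0.305)^0.286 = 200 K; V₂ = 40.6 L.
For an ideal gas ΔU = nCvΔT with Cv = (5/2)R = 20.8 J/(mol·K).
ΔU = 4.18×20.8×(200−280) = -7000 J.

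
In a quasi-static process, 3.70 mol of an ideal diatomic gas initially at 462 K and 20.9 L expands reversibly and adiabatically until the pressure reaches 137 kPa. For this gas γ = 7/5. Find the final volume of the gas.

65.6 L

P₁ = nRT₁/V₁ = 3.70×8.314×462/20.9 = 680 kPa.
Adiabatic: T₂/T₁ = (P₂/P₁)^((γ−1)/γ) ⇒ T₂ = 462×(0.201)^0.286 = 292 K; V₂ = 65.6 L.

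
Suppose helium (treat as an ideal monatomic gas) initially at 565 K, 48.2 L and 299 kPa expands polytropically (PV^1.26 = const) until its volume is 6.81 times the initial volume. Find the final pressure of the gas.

Polytropic n=1.26: T₂ = T₁(V₁/V₂)^(n−1) = 565×(0.147)^0.26 = 343 K; P₂ = P₁(V₁/V₂)^n = 26.7 kPa.

26.7 kPa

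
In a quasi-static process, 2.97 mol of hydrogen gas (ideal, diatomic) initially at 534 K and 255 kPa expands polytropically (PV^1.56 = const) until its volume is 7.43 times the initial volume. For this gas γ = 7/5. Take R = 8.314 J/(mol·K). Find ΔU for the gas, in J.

V₁ = nRT₁/P₁ = 2.97×8.314×534/255 = 51.7 L.
Polytropic n=1.56: T₂ = T₁(V₁/V₂)^(n−1) = 534×(0.135)^0.56 = 174 K; P₂ = P₁(V₁/V₂)^n = 11.2 kPa.
For an ideal gas ΔU = nCvΔT with Cv = (5/2)R = 20.8 J/(mol·K).
ΔU = 2.97×20.8×(174−534) = -22200 J.

-22200 J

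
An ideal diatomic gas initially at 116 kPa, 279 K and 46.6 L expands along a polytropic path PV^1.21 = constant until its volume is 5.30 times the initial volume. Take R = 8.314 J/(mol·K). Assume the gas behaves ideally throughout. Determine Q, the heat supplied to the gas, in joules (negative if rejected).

n = P₁V₁/(RT₁) = 116×46.6/(8.314×279) = 2.33 mol.
Polytropic n=1.21: T₂ = T₁(V₁/V₂)^(n−1) = 279×(0.189)^0.21 = 197 K; P₂ = P₁(V₁/V₂)^n = 15.4 kPa.
W = (P₁V₁−P₂V₂)/(n−1) = (116×46.6−15.4×247)/0.21 = 7610 J.
ΔU = nCvΔT = 2.33×20.8×(197−279) = -3990 J.
Q = ΔU + W = 3610 J.

3610 J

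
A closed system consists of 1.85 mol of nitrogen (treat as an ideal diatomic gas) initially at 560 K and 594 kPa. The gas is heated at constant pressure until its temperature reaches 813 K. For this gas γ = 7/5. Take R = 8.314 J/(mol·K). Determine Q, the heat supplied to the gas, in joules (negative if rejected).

13600 J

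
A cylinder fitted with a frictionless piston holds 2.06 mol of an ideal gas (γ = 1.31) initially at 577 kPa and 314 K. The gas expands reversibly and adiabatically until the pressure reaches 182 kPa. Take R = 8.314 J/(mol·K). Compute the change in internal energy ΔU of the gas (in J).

V₁ = nRT₁/P₁ = 2.06×8.314×314/577 = 9.32 L.
Adiabatic: T₂/T₁ = (P₂/P₁)^((γ−1)/γ) ⇒ T₂ = 314×(0.315)^0.237 = 239 K; V₂ = 22.5 L.
For an ideal gas ΔU = nCvΔT with Cv = R/(γ−1) = 26.8 J/(mol·K).
ΔU = 2.06×26.8×(239−314) = -4150 J.

-4150 J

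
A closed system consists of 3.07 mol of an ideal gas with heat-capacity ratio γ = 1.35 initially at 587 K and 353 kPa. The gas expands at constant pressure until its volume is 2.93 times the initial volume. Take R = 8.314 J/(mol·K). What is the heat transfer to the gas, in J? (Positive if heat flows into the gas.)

V₁ = nRT₁/P₁ = 3.07×8.314×587/353 = 42.4 L.
Isobaric: P stays 353 kPa; V/T = const ⇒ T₂ = 1720 K, V₂ = 124 L.
W = PΔV = 353×(124−42.4) kPa·L = 28900 J.
ΔU = nCvΔT = 3.07×23.8×(1720−587) = 82600 J.
Q = ΔU + W = nCpΔT = 112000 J.

112000 J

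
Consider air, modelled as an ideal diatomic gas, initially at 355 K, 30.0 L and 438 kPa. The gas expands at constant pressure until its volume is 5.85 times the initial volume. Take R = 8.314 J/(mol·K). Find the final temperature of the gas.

Isobaric: P stays 438 kPa; V/T = const ⇒ T₂ = 2080 K, V₂ = 176 L.

2080 K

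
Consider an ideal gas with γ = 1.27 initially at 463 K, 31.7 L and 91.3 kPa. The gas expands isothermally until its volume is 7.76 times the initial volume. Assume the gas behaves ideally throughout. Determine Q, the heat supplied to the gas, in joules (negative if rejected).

5930 J

n = P₁V₁/(RT₁) = 91.3×31.7/(8.314×463) = 0.752 mol.
Isothermal: T stays 463 K; PV = const ⇒ V₂ = 246 L, P₂ = 11.8 kPa.
ΔU = 0 (ideal gas, T constant).
W = nRT ln(V₂/V₁) = 0.752×8.314×463×ln(7.76) = 5930 J.
Q = ΔU + W = 5930 J.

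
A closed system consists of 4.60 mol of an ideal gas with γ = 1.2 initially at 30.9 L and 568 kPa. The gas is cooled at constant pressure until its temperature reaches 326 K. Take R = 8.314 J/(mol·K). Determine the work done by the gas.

T₁ = P₁V₁/(nR) = 568×30.9/(4.60×8.314) = 459 K.
Isobaric: P stays 568 kPa; V/T = const ⇒ T₂ = 326 K, V₂ = 22.0 L.
W = PΔV = 568×(22.0−30.9) kPa·L = -5080 J.

-5080 J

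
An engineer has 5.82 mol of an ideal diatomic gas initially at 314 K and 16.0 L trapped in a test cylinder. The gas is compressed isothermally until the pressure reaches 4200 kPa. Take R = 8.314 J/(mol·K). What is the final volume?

3.62 L

P₁ = nRT₁/V₁ = 5.82×8.314×314/16.0 = 950 kPa.
Isothermal: T stays 314 K; PV = const ⇒ V₂ = 3.62 L, P₂ = 4200 kPa.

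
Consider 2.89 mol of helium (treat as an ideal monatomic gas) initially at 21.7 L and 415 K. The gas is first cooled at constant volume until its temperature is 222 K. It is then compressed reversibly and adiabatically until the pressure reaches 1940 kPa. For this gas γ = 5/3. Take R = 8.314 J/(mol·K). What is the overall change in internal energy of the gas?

3330 J

P₁ = nRT₁/V₁ = 2.89×8.314×415/21.7 = 460 kPa.
Step 1 — Isochoric: V stays 21.7 L; P/T = const ⇒ T₂ = 222 K, P₂ = 246 kPa.
W = 0 (no volume change).
ΔU = nCvΔT = 2.89×12.5×(222−415) = -6960 J.
Q = ΔU = -6960 J.
State after step 1: P = 246 kPa, V = 21.7 L, T = 222 K.
Step 2 — Adiabatic: T₂/T₁ = (P₂/P₁)^((γ−1)/γ) ⇒ T₂ = 222×(7.89)^0.400 = 507 K; V₂ = 6.28 L.
ΔU = nCvΔT = 2.89×12.5×(507−222) = 10300 J.
Q = 0 for an adiabatic process, so W = −ΔU = -10300 J.
Net over both steps: W = -10300 J, Q = -6960 J, ΔU = 3330 J.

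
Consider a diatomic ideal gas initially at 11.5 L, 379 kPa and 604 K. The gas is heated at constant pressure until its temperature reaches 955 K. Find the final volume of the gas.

18.2 L

Isobaric: P stays 379 kPa; V/T = const ⇒ T₂ = 955 K, V₂ = 18.2 L.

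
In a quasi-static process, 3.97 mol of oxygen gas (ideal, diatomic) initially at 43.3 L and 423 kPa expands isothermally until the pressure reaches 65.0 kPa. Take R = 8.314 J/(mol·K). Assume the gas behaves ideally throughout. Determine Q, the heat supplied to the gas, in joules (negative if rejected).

34300 J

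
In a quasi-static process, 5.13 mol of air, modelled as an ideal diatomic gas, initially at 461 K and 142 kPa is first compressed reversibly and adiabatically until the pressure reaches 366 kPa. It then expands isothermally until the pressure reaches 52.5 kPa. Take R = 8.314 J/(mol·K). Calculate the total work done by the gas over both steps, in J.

V₁ = nRT₁/P₁ = 5.13×8.314×461/142 = 138 L.
Step 1 — Adiabatic: T₂/T₁ = (P₂/P₁)^((γ−1)/γ) ⇒ T₂ = 461×(2.58)^0.286 = 604 K; V₂ = 70.4 L.
ΔU = nCvΔT = 5.13×20.8×(604−461) = 15300 J.
Q = 0 for an adiabatic process, so W = −ΔU = -15300 J.
State after step 1: P = 366 kPa, V = 70.4 L, T = 604 K.
Step 2 — Isothermal: T stays 604 K; PV = const ⇒ V₂ = 491 L, P₂ = 52.5 kPa.
ΔU = 0 (ideal gas, T constant).
W = nRT ln(V₂/V₁) = 5.13×8.314×604×ln(6.97) = 50000 J.
Q = ΔU + W = 50000 J.
Net over both steps: W = 34800 J, Q = 50000 J, ΔU = 15300 J.

34800 J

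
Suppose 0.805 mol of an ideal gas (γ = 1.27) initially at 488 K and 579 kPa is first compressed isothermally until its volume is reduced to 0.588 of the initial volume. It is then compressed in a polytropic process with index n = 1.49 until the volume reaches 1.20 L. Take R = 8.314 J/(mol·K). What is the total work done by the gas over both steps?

V₁ = nRT₁/P₁ = 0.805×8.314×488/579 = 5.64 L.
Step 1 — Isothermal: T stays 488 K; PV = const ⇒ V₂ = 3.32 L, P₂ = 985 kPa.
ΔU = 0 (ideal gas, T constant).
W = nRT ln(V₂/V₁) = 0.805×8.314×488×ln(0.588) = -1730 J.
Q = ΔU + W = -1730 J.
State after step 1: P = 985 kPa, V = 3.32 L, T = 488 K.
Step 2 — Polytropic n=1.49: T₂ = T₁(V₁/V₂)^(n−1) = 488×(2.76)^0.49 = 803 K; P₂ = P₁(V₁/V₂)^n = 4480 kPa.
W = (P₁V₁−P₂V₂)/(n−1) = (985×3.32−4480×1.20)/0.49 = -4300 J.
ΔU = nCvΔT = 0.805×30.8×(803−488) = 7810 J.
Q = ΔU + W = 3510 J.
Net over both steps: W = -6040 J, Q = 1770 J, ΔU = 7810 J.

-6040 J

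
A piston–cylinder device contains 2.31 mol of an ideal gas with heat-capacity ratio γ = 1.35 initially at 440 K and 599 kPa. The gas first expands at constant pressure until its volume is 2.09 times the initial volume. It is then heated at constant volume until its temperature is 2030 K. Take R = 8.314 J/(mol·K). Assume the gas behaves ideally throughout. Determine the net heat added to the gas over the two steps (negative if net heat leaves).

96500 J

V₁ = nRT₁/P₁ = 2.31×8.314×440/599 = 14.1 L.
Step 1 — Isobaric: P stays 599 kPa; V/T = const ⇒ T₂ = 920 K, V₂ = 29.5 L.
W = PΔV = 599×(29.5−14.1) kPa·L = 9210 J.
ΔU = nCvΔT = 2.31×23.8×(920−440) = 26300 J.
Q = ΔU + W = nCpΔT = 35500 J.
State after step 1: P = 599 kPa, V = 29.5 L, T = 920 K.
Step 2 — Isochoric: V stays 29.5 L; P/T = const ⇒ T₂ = 2030 K, P₂ = 1320 kPa.
W = 0 (no volume change).
ΔU = nCvΔT = 2.31×23.8×(2030−920) = 60900 J.
Q = ΔU = 60900 J.
Net over both steps: W = 9210 J, Q = 96500 J, ΔU = 87200 J.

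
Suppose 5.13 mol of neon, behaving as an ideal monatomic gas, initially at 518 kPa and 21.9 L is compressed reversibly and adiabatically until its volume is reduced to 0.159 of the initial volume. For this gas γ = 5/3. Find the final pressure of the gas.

11100 kPa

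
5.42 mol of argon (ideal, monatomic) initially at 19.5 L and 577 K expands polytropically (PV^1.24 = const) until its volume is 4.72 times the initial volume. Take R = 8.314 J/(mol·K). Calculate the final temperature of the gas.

398 K

P₁ = nRT₁/V₁ = 5.42×8.314×577/19.5 = 1330 kPa.
Polytropic n=1.24: T₂ = T₁(V₁/V₂)^(n−1) = 577×(0.212)^0.24 = 398 K; P₂ = P₁(V₁/V₂)^n = 195 kPa.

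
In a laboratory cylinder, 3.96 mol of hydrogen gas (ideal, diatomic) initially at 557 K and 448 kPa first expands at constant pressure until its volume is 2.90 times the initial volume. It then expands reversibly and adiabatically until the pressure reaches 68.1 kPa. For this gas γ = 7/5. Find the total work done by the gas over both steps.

V₁ = nRT₁/P₁ = 3.96×8.314×557/448 = 40.9 L.
Step 1 — Isobaric: P stays 448 kPa; V/T = const ⇒ T₂ = 1620 K, V₂ = 119 L.
W = PΔV = 448×(119−40.9) kPa·L = 34800 J.
ΔU = nCvΔT = 3.96×20.8×(1620−557) = 87100 J.
Q = ΔU + W = nCpΔT = 122000 J.
State after step 1: P = 448 kPa, V = 119 L, T = 1620 K.
Step 2 — Adiabatic: T₂/T₁ = (P₂/P₁)^((γ−1)/γ) ⇒ T₂ = 1620×(0.152)^0.286 = 943 K; V₂ = 456 L.
ΔU = nCvΔT = 3.96×20.8×(943−1620) = -55300 J.
Q = 0 for an adiabatic process, so W = −ΔU = 55300 J.
Net over both steps: W = 90200 J, Q = 122000 J, ΔU = 31800 J.

90200 J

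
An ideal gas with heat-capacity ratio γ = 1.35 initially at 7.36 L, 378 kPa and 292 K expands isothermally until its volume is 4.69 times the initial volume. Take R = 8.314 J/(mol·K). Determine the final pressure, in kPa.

Isothermal: T stays 292 K; PV = const ⇒ V₂ = 34.5 L, P₂ = 80.6 kPa.

80.6 kPa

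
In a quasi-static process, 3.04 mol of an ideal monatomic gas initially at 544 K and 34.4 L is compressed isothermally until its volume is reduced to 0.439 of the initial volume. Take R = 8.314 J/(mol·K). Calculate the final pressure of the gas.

910 kPa

P₁ = nRT₁/V₁ = 3.04×8.314×544/34.4 = 400 kPa.
Isothermal: T stays 544 K; PV = const ⇒ V₂ = 15.1 L, P₂ = 910 kPa.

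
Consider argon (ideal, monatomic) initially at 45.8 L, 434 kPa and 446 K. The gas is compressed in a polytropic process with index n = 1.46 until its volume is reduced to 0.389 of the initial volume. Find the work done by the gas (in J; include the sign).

n = P₁V₁/(RT₁) = 434×45.8/(8.314×446) = 5.36 mol.
Polytropic n=1.46: T₂ = T₁(V₁/V₂)^(n−1) = 446×(2.57)^0.46 = 689 K; P₂ = P₁(V₁/V₂)^n = 1720 kPa.
W = (P₁V₁−P₂V₂)/(n−1) = (434×45.8−1720×17.8)/0.46 = -23500 J.

-23500 J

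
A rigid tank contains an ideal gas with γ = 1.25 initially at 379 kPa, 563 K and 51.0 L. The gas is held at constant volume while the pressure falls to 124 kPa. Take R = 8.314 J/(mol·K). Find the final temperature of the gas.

Isochoric: V stays 51.0 L; P/T = const ⇒ T₂ = 184 K, P₂ = 124 kPa.

184 K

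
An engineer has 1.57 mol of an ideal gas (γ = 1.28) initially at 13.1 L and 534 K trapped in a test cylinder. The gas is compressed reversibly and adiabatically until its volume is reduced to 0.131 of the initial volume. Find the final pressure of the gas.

P₁ = nRT₁/V₁ = 1.57×8.314×534/13.1 = 532 kPa.
Adiabatic: TV^(γ−1) = const ⇒ T₂ = 534×(7.63)^0.280 = 943 K; PV^γ = const ⇒ P₂ = 7180 kPa.

7180 kPa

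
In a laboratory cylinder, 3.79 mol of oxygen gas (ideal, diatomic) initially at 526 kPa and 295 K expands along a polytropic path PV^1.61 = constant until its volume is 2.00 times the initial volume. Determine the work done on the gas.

-5250 J

V₁ = nRT₁/P₁ = 3.79×8.314×295/526 = 17.7 L.
Polytropic n=1.61: T₂ = T₁(V₁/V₂)^(n−1) = 295×(0.500)^0.61 = 193 K; P₂ = P₁(V₁/V₂)^n = 172 kPa.
W = (P₁V₁−P₂V₂)/(n−1) = (526×17.7−172×35.3)/0.61 = 5250 J.
Work done on the gas = −W_by = -5250 J.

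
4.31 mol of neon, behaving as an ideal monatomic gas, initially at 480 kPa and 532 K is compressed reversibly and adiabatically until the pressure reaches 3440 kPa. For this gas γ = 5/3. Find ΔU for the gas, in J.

34300 J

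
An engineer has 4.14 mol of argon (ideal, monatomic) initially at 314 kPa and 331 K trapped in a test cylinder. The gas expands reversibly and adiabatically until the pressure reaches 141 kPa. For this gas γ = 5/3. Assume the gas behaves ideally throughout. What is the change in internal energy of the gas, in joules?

-4680 J

V₁ = nRT₁/P₁ = 4.14×8.314×331/314 = 36.3 L.
Adiabatic: T₂/T₁ = (P₂/P₁)^((γ−1)/γ) ⇒ T₂ = 331×(0.449)^0.400 = 240 K; V₂ = 58.7 L.
For an ideal gas ΔU = nCvΔT with Cv = (3/2)R = 12.5 J/(mol·K).
ΔU = 4.14×12.5×(240−331) = -4680 J.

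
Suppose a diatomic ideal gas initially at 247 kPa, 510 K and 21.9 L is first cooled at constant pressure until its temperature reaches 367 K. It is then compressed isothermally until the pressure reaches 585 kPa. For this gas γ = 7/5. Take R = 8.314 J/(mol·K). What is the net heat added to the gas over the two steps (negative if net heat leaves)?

n = P₁V₁/(RT₁) = 247×21.9/(8.314×510) = 1.28 mol.
Step 1 — Isobaric: P stays 247 kPa; V/T = const ⇒ T₂ = 367 K, V₂ = 15.8 L.
W = PΔV = 247×(15.8−21.9) kPa·L = -1520 J.
ΔU = nCvΔT = 1.28×20.8×(367−510) = -3790 J.
Q = ΔU + W = nCpΔT = -5310 J.
State after step 1: P = 247 kPa, V = 15.8 L, T = 367 K.
Step 2 — Isothermal: T stays 367 K; PV = const ⇒ V₂ = 6.65 L, P₂ = 585 kPa.
ΔU = 0 (ideal gas, T constant).
W = nRT ln(V₂/V₁) = 1.28×8.314×367×ln(0.422) = -3360 J.
Q = ΔU + W = -3360 J.
Net over both steps: W = -4870 J, Q = -8660 J, ΔU = -3790 J.

-8660 J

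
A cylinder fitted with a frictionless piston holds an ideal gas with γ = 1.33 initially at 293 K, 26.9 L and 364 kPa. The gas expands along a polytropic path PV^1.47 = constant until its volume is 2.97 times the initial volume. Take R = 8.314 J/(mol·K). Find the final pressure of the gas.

73.5 kPa

Polytropic n=1.47: T₂ = T₁(V₁/V₂)^(n−1) = 293×(0.337)^0.47 = 176 K; P₂ = P₁(V₁/V₂)^n = 73.5 kPa.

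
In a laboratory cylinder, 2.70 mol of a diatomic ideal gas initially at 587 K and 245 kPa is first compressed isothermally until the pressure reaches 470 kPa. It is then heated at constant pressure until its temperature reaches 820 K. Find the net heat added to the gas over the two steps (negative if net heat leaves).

9720 J

V₁ = nRT₁/P₁ = 2.70×8.314×587/245 = 53.8 L.
Step 1 — Isothermal: T stays 587 K; PV = const ⇒ V₂ = 28.0 L, P₂ = 470 kPa.
ΔU = 0 (ideal gas, T constant).
W = nRT ln(V₂/V₁) = 2.70×8.314×587×ln(0.521) = -8580 J.
Q = ΔU + W = -8580 J.
State after step 1: P = 470 kPa, V = 28.0 L, T = 587 K.
Step 2 — Isobaric: P stays 470 kPa; V/T = const ⇒ T₂ = 820 K, V₂ = 39.2 L.
W = PΔV = 470×(39.2−28.0) kPa·L = 5230 J.
ΔU = nCvΔT = 2.70×20.8×(820−587) = 13100 J.
Q = ΔU + W = nCpΔT = 18300 J.
Net over both steps: W = -3350 J, Q = 9720 J, ΔU = 13100 J.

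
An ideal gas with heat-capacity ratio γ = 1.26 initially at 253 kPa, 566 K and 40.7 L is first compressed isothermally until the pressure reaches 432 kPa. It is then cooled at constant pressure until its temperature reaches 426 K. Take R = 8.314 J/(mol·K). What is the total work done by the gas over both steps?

-8060 J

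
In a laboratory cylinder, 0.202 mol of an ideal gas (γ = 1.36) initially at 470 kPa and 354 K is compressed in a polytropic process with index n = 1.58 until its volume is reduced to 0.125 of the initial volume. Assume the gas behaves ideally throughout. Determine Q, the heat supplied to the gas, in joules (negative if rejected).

V₁ = nRT₁/P₁ = 0.202×8.314×354/470 = 1.26 L.
Polytropic n=1.58: T₂ = T₁(V₁/V₂)^(n−1) = 354×(8.00)^0.58 = 1180 K; P₂ = P₁(V₁/V₂)^n = 12600 kPa.
W = (P₁V₁−P₂V₂)/(n−1) = (470×1.26−12600×0.158)/0.58 = -2400 J.
ΔU = nCvΔT = 0.202×23.1×(1180−354) = 3860 J.
Q = ΔU + W = 1470 J.

1470 J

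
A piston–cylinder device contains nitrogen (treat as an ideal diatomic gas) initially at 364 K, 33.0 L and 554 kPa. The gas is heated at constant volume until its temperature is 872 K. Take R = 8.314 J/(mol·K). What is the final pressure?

Isochoric: V stays 33.0 L; P/T = const ⇒ T₂ = 872 K, P₂ = 1330 kPa.

1330 kPa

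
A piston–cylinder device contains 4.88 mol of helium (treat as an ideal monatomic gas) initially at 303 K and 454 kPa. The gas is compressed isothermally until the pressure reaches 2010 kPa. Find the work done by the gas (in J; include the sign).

V₁ = nRT₁/P₁ = 4.88×8.314×303/454 = 27.1 L.
Isothermal: T stays 303 K; PV = const ⇒ V₂ = 6.12 L, P₂ = 2010 kPa.
W = nRT ln(V₂/V₁) = 4.88×8.314×303×ln(0.226) = -18300 J.

-18300 J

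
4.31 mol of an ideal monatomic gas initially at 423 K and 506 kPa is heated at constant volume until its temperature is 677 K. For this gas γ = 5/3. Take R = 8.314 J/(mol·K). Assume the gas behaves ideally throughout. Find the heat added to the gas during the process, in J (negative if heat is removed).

V₁ = nRT₁/P₁ = 4.31×8.314×423/506 = 30.0 L.
Isochoric: V stays 30.0 L; P/T = const ⇒ T₂ = 677 K, P₂ = 810 kPa.
W = 0 (no volume change).
ΔU = nCvΔT = 4.31×12.5×(677−423) = 13700 J.
Q = ΔU = 13700 J.

13700 J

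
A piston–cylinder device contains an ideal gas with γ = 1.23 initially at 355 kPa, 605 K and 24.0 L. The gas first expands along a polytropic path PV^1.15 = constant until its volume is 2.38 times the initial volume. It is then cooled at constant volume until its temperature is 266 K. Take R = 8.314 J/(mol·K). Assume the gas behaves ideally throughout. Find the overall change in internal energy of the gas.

-20800 J

n = P₁V₁/(RT₁) = 355×24.0/(8.314×605) = 1.69 mol.
Step 1 — Polytropic n=1.15: T₂ = T₁(V₁/V₂)^(n−1) = 605×(0.420)^0.15 = 531 K; P₂ = P₁(V₁/V₂)^n = 131 kPa.
W = (P₁V₁−P₂V₂)/(n−1) = (355×24.0−131×57.1)/0.15 = 6930 J.
ΔU = nCvΔT = 1.69×36.1×(531−605) = -4520 J.
Q = ΔU + W = 2410 J.
State after step 1: P = 131 kPa, V = 57.1 L, T = 531 K.
Step 2 — Isochoric: V stays 57.1 L; P/T = const ⇒ T₂ = 266 K, P₂ = 65.6 kPa.
W = 0 (no volume change).
ΔU = nCvΔT = 1.69×36.1×(266−531) = -16200 J.
Q = ΔU = -16200 J.
Net over both steps: W = 6930 J, Q = -13800 J, ΔU = -20800 J.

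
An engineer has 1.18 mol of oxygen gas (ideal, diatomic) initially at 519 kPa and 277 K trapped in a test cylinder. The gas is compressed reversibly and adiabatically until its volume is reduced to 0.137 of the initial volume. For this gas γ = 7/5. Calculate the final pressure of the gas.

V₁ = nRT₁/P₁ = 1.18×8.314×277/519 = 5.24 L.
Adiabatic: TV^(γ−1) = const ⇒ T₂ = 277×(7.30)^0.400 = 613 K; PV^γ = const ⇒ P₂ = 8390 kPa.

8390 kPa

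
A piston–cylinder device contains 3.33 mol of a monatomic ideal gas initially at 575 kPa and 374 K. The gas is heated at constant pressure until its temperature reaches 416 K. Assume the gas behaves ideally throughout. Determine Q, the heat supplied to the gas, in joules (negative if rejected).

2910 J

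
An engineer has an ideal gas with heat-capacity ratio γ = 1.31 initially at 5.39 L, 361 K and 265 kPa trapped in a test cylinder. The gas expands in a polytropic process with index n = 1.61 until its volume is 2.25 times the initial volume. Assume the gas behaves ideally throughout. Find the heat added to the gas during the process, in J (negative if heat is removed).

n = P₁V₁/(RT₁) = 265×5.39/(8.314×361) = 0.476 mol.
Polytropic n=1.61: T₂ = T₁(V₁/V₂)^(n−1) = 361×(0.444)^0.61 = 220 K; P₂ = P₁(V₁/V₂)^n = 71.8 kPa.
W = (P₁V₁−P₂V₂)/(n−1) = (265×5.39−71.8×12.1)/0.61 = 914 J.
ΔU = nCvΔT = 0.476×26.8×(220−361) = -1800 J.
Q = ΔU + W = -884 J.

-884 J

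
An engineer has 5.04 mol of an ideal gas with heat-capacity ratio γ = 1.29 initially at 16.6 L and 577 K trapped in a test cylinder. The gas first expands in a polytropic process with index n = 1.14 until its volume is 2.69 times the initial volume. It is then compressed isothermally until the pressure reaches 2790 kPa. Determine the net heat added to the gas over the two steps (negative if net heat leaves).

-25900 J

P₁ = nRT₁/V₁ = 5.04×8.314×577/16.6 = 1460 kPa.
Step 1 — Polytropic n=1.14: T₂ = T₁(V₁/V₂)^(n−1) = 577×(0.372)^0.14 = 502 K; P₂ = P₁(V₁/V₂)^n = 471 kPa.
W = (P₁V₁−P₂V₂)/(n−1) = (1460×16.6−471×44.7)/0.14 = 22300 J.
ΔU = nCvΔT = 5.04×28.7×(502−577) = -10800 J.
Q = ΔU + W = 11600 J.
State after step 1: P = 471 kPa, V = 44.7 L, T = 502 K.
Step 2 — Isothermal: T stays 502 K; PV = const ⇒ V₂ = 7.54 L, P₂ = 2790 kPa.
ΔU = 0 (ideal gas, T constant).
W = nRT ln(V₂/V₁) = 5.04×8.314×502×ln(0.169) = -37400 J.
Q = ΔU + W = -37400 J.
Net over both steps: W = -15100 J, Q = -25900 J, ΔU = -10800 J.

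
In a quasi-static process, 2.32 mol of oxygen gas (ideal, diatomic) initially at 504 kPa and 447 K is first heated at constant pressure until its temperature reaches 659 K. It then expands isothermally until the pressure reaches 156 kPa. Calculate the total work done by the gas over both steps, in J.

V₁ = nRT₁/P₁ = 2.32×8.314×447/504 = 17.1 L.
Step 1 — Isobaric: P stays 504 kPa; V/T = const ⇒ T₂ = 659 K, V₂ = 25.2 L.
W = PΔV = 504×(25.2−17.1) kPa·L = 4090 J.
ΔU = nCvΔT = 2.32×20.8×(659−447) = 10200 J.
Q = ΔU + W = nCpΔT = 14300 J.
State after step 1: P = 504 kPa, V = 25.2 L, T = 659 K.
Step 2 — Isothermal: T stays 659 K; PV = const ⇒ V₂ = 81.5 L, P₂ = 156 kPa.
ΔU = 0 (ideal gas, T constant).
W = nRT ln(V₂/V₁) = 2.32×8.314×659×ln(3.23) = 14900 J.
Q = ΔU + W = 14900 J.
Net over both steps: W = 19000 J, Q = 29200 J, ΔU = 10200 J.

19000 J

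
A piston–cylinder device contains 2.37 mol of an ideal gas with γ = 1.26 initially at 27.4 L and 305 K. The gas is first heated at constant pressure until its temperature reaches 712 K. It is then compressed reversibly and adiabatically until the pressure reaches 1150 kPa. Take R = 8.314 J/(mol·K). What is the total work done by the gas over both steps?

P₁ = nRT₁/V₁ = 2.37×8.314×305/27.4 = 219 kPa.
Step 1 — Isobaric: P stays 219 kPa; V/T = const ⇒ T₂ = 712 K, V₂ = 64.0 L.
W = PΔV = 219×(64.0−27.4) kPa·L = 8020 J.
ΔU = nCvΔT = 2.37×32.0×(712−305) = 30800 J.
Q = ΔU + W = nCpΔT = 38900 J.
State after step 1: P = 219 kPa, V = 64.0 L, T = 712 K.
Step 2 — Adiabatic: T₂/T₁ = (P₂/P₁)^((γ−1)/γ) ⇒ T₂ = 712×(5.24)^0.206 = 1000 K; V₂ = 17.2 L.
ΔU = nCvΔT = 2.37×32.0×(1000−712) = 22000 J.
Q = 0 for an adiabatic process, so W = −ΔU = -22000 J.
Net over both steps: W = -14000 J, Q = 38900 J, ΔU = 52800 J.

-14000 J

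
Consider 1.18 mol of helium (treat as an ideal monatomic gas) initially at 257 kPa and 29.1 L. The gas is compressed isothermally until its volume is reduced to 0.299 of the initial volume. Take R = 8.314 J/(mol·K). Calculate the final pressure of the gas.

T₁ = P₁V₁/(nR) = 257×29.1/(1.18×8.314) = 762 K.
Isothermal: T stays 762 K; PV = const ⇒ V₂ = 8.70 L, P₂ = 860 kPa.

860 kPa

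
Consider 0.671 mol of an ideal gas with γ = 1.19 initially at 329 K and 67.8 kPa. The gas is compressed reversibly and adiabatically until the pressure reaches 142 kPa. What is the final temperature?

V₁ = nRT₁/P₁ = 0.671×8.314×329/67.8 = 27.1 L.
Adiabatic: T₂/T₁ = (P₂/P₁)^((γ−1)/γ) ⇒ T₂ = 329×(2.09)^0.160 = 370 K; V₂ = 14.5 L.

370 K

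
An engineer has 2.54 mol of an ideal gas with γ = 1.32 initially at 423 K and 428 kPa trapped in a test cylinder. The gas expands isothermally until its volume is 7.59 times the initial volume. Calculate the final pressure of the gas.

V₁ = nRT₁/P₁ = 2.54×8.314×423/428 = 20.9 L.
Isothermal: T stays 423 K; PV = const ⇒ V₂ = 158 L, P₂ = 56.4 kPa.

56.4 kPa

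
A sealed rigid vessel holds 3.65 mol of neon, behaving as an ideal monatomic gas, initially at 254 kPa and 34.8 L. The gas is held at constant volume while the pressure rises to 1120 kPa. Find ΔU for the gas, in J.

45200 J

T₁ = P₁V₁/(nR) = 254×34.8/(3.65×8.314) = 291 K.
Isochoric: V stays 34.8 L; P/T = const ⇒ T₂ = 1280 K, P₂ = 1120 kPa.
For an ideal gas ΔU = nCvΔT with Cv = (3/2)R = 12.5 J/(mol·K).
ΔU = 3.65×12.5×(1280−291) = 45200 J.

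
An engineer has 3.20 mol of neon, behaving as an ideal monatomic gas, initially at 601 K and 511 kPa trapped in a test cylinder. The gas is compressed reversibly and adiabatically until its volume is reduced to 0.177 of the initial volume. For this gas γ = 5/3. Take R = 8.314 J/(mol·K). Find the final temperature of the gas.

V₁ = nRT₁/P₁ = 3.20×8.314×601/511 = 31.3 L.
Adiabatic: TV^(γ−1) = const ⇒ T₂ = 601×(5.65)^0.667 = 1910 K; PV^γ = const ⇒ P₂ = 9160 kPa.

1910 K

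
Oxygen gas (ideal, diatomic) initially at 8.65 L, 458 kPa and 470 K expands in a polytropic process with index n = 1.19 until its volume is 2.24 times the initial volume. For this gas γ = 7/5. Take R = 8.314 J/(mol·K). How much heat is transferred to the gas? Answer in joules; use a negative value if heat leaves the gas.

n = P₁V₁/(RT₁) = 458×8.65/(8.314×470) = 1.01 mol.
Polytropic n=1.19: T₂ = T₁(V₁/V₂)^(n−1) = 470×(0.446)^0.19 = 403 K; P₂ = P₁(V₁/V₂)^n = 175 kPa.
W = (P₁V₁−P₂V₂)/(n−1) = (458×8.65−175×19.4)/0.19 = 2960 J.
ΔU = nCvΔT = 1.01×20.8×(403−470) = -1410 J.
Q = ΔU + W = 1560 J.

1560 J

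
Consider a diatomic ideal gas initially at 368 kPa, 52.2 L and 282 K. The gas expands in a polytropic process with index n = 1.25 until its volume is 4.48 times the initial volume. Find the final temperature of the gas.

194 K

Polytropic n=1.25: T₂ = T₁(V₁/V₂)^(n−1) = 282×(0.223)^0.25 = 194 K; P₂ = P₁(V₁/V₂)^n = 56.5 kPa.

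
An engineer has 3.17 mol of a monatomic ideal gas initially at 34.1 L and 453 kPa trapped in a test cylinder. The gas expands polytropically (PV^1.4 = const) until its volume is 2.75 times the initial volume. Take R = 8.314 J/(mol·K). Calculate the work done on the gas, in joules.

-12900 J

T₁ = P₁V₁/(nR) = 453×34.1/(3.17×8.314) = 586 K.
Polytropic n=1.4: T₂ = T₁(V₁/V₂)^(n−1) = 586×(0.364)^0.40 = 391 K; P₂ = P₁(V₁/V₂)^n = 110 kPa.
W = (P₁V₁−P₂V₂)/(n−1) = (453×34.1−110×93.8)/0.40 = 12900 J.
Work done on the gas = −W_by = -12900 J.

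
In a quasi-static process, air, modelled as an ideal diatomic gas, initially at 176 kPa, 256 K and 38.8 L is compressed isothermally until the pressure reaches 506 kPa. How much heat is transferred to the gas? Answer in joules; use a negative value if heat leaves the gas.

-7210 J

n = P₁V₁/(RT₁) = 176×38.8/(8.314×256) = 3.21 mol.
Isothermal: T stays 256 K; PV = const ⇒ V₂ = 13.5 L, P₂ = 506 kPa.
ΔU = 0 (ideal gas, T constant).
W = nRT ln(V₂/V₁) = 3.21×8.314×256×ln(0.348) = -7210 J.
Q = ΔU + W = -7210 J.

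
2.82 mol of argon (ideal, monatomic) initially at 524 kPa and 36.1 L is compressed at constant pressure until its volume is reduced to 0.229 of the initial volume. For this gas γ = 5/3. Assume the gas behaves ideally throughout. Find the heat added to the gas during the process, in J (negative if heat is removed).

T₁ = P₁V₁/(nR) = 524×36.1/(2.82×8.314) = 807 K.
Isobaric: P stays 524 kPa; V/T = const ⇒ T₂ = 185 K, V₂ = 8.27 L.
W = PΔV = 524×(8.27−36.1) kPa·L = -14600 J.
ΔU = nCvΔT = 2.82×12.5×(185−807) = -21900 J.
Q = ΔU + W = nCpΔT = -36500 J.

-36500 J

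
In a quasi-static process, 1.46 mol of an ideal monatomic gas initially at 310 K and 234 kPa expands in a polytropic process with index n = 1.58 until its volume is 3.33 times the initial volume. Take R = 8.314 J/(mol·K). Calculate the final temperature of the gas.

V₁ = nRT₁/P₁ = 1.46×8.314×310/234 = 16.1 L.
Polytropic n=1.58: T₂ = T₁(V₁/V₂)^(n−1) = 310×(0.300)^0.58 = 154 K; P₂ = P₁(V₁/V₂)^n = 35.0 kPa.

154 K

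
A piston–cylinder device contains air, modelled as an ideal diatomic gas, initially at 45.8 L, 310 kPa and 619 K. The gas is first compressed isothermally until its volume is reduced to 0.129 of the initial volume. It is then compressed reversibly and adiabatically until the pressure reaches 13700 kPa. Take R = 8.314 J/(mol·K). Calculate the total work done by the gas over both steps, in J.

n = P₁V₁/(RT₁) = 310×45.8/(8.314×619) = 2.76 mol.
Step 1 — Isothermal: T stays 619 K; PV = const ⇒ V₂ = 5.91 L, P₂ = 2400 kPa.
ΔU = 0 (ideal gas, T constant).
W = nRT ln(V₂/V₁) = 2.76×8.314×619×ln(0.129) = -29100 J.
Q = ΔU + W = -29100 J.
State after step 1: P = 2400 kPa, V = 5.91 L, T = 619 K.
Step 2 — Adiabatic: T₂/T₁ = (P₂/P₁)^((γ−1)/γ) ⇒ T₂ = 619×(5.70)^0.286 = 1020 K; V₂ = 1.70 L.
ΔU = nCvΔT = 2.76×20.8×(1020−619) = 22900 J.
Q = 0 for an adiabatic process, so W = −ΔU = -22900 J.
Net over both steps: W = -51900 J, Q = -29100 J, ΔU = 22900 J.

-51900 J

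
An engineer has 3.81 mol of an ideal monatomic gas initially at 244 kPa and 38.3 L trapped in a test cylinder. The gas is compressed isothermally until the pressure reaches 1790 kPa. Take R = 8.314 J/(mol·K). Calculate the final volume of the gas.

T₁ = P₁V₁/(nR) = 244×38.3/(3.81×8.314) = 295 K.
Isothermal: T stays 295 K; PV = const ⇒ V₂ = 5.22 L, P₂ = 1790 kPa.

5.22 L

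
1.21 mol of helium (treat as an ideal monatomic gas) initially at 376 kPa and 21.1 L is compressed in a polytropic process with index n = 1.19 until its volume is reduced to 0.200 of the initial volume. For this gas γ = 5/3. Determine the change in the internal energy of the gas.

4260 J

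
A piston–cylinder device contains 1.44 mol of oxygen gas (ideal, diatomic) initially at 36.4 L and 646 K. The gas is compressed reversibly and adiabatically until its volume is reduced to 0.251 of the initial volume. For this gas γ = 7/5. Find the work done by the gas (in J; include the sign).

P₁ = nRT₁/V₁ = 1.44×8.314×646/36.4 = 212 kPa.
Adiabatic: TV^(γ−1) = const ⇒ T₂ = 646×(3.98)^0.400 = 1120 K; PV^γ = const ⇒ P₂ = 1470 kPa.
ΔU = nCvΔT = 1.44×20.8×(1120−646) = 14300 J.
Q = 0 for an adiabatic process, so W = −ΔU = -14300 J.

-14300 J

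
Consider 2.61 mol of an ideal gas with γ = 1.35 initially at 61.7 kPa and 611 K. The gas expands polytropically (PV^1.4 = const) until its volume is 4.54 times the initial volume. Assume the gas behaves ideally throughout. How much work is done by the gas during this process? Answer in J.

15000 J

V₁ = nRT₁/P₁ = 2.61×8.314×611/61.7 = 215 L.
Polytropic n=1.4: T₂ = T₁(V₁/V₂)^(n−1) = 611×(0.220)^0.40 = 334 K; P₂ = P₁(V₁/V₂)^n = 7.42 kPa.
W = (P₁V₁−P₂V₂)/(n−1) = (61.7×215−7.42×976)/0.40 = 15000 J.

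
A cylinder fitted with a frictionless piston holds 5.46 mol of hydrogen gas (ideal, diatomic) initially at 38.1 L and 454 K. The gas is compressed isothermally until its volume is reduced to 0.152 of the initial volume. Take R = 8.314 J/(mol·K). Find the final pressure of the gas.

P₁ = nRT₁/V₁ = 5.46×8.314×454/38.1 = 541 kPa.
Isothermal: T stays 454 K; PV = const ⇒ V₂ = 5.79 L, P₂ = 3560 kPa.

3560 kPa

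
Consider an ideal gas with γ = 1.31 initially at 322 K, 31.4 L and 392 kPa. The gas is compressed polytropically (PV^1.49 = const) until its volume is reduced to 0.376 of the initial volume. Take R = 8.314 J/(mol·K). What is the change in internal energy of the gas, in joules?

n = P₁V₁/(RT₁) = 392×31.4/(8.314×322) = 4.60 mol.
Polytropic n=1.49: T₂ = T₁(V₁/V₂)^(n−1) = 322×(2.66)^0.49 = 520 K; P₂ = P₁(V₁/V₂)^n = 1680 kPa.
For an ideal gas ΔU = nCvΔT with Cv = R/(γ−1) = 26.8 J/(mol·K).
ΔU = 4.60×26.8×(520−322) = 24400 J.

24400 J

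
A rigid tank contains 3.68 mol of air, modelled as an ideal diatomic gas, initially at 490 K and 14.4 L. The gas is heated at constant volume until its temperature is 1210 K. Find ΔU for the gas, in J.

P₁ = nRT₁/V₁ = 3.68×8.314×490/14.4 = 1040 kPa.
Isochoric: V stays 14.4 L; P/T = const ⇒ T₂ = 1210 K, P₂ = 2570 kPa.
For an ideal gas ΔU = nCvΔT with Cv = (5/2)R = 20.8 J/(mol·K).
ΔU = 3.68×20.8×(1210−490) = 55100 J.

55100 J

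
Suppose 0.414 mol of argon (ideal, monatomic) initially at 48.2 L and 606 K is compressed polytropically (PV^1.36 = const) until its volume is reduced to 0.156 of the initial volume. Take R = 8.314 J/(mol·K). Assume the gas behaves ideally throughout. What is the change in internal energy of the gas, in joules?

P₁ = nRT₁/V₁ = 0.414×8.314×606/48.2 = 43.3 kPa.
Polytropic n=1.36: T₂ = T₁(V₁/V₂)^(n−1) = 606×(6.41)^0.36 = 1180 K; P₂ = P₁(V₁/V₂)^n = 541 kPa.
For an ideal gas ΔU = nCvΔT with Cv = (3/2)R = 12.5 J/(mol·K).
ΔU = 0.414×12.5×(1180−606) = 2980 J.

2980 J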